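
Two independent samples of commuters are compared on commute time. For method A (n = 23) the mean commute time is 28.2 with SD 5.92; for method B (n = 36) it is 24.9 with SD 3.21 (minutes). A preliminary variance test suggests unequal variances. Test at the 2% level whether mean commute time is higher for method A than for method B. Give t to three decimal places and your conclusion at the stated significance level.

Let group 1 = method A, group 2 = method B. H0: μ_1 = μ_2; H1: μ_1 > μ_2 (Welch's two-sample t-test, right-tailed).
t = (x̄_1 − x̄_2)/√(s_1²/n_1 + s_2²/n_2) = (28.2 − 24.9)/√(5.92²/23 + 3.21²/36) = 2.453
Welch–Satterthwaite df ≈ 30.37
p-value = P(T ≥ 2.453) ≈ 0.0101
Since p ≈ 0.0101 < α = 0.02, reject H0; the evidence is statistically significant.

t = 2.453; reject H0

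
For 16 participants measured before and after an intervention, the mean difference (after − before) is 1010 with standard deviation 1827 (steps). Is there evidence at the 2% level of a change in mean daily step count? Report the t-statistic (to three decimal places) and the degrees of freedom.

H0: μ_d = 0; H1: μ_d ≠ 0 (paired t-test on the differences, two-sided).
t = d̄/(s_d/√n) = 1010/(1827/√16) = 2.211
df = n − 1 = 15
Two-sided p-value ≈ 0.0430
Since p ≈ 0.0430 > α = 0.02, fail to reject H0; the data do not provide sufficient evidence against H0.

t = 2.211, df = 15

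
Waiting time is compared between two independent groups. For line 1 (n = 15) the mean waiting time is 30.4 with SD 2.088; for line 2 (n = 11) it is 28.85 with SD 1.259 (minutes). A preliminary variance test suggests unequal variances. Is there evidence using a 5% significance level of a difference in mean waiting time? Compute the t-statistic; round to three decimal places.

Let group 1 = line 1, group 2 = line 2. H0: μ_1 = μ_2; H1: μ_1 ≠ μ_2 (Welch's two-sample t-test, two-sided).
t = (x̄_1 − x̄_2)/√(s_1²/n_1 + s_2²/n_2) = (30.4 − 28.85)/√(2.088²/15 + 1.259²/11) = 2.351
Welch–Satterthwaite df ≈ 23.30
Two-sided p-value ≈ 0.028
Since p ≈ 0.028 < α = 0.05, reject H0; the evidence is statistically significant.

2.351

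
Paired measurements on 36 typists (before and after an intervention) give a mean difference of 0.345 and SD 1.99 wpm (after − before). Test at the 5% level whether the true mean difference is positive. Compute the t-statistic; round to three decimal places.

1.040

H0: μ_d = 0; H1: μ_d > 0 (paired t-test on the differences, right-tailed).
t = d̄/(s_d/√n) = 0.345/(1.99/√36) = 1.040
df = n − 1 = 35
p-value = P(T ≥ 1.040) ≈ 0.153
Since p ≈ 0.153 > α = 0.05, fail to reject H0; the data do not provide sufficient evidence against H0.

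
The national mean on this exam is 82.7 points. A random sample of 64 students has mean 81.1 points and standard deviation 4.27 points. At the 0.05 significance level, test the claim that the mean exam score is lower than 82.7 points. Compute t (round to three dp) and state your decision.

t = -2.998; reject H0

H0: μ = 82.7; H1: μ < 82.7 (one-sample t-test, left-tailed).
t = (x̄ − μ₀)/(s/√n) = (81.1 − 82.7)/(4.27/√64) = -2.998
df = n − 1 = 63
p-value = P(T ≤ -2.998) ≈ 0.002
Since p ≈ 0.002 < α = 0.05, reject H0; the evidence is statistically significant.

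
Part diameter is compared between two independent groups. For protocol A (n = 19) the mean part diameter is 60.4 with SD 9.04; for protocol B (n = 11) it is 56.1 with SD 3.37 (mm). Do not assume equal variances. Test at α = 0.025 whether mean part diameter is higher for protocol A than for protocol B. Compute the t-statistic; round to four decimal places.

1.8619

Let group 1 = protocol A, group 2 = protocol B. H0: μ_1 = μ_2; H1: μ_1 > μ_2 (Welch's two-sample t-test, right-tailed).
t = (x̄_1 − x̄_2)/√(s_1²/n_1 + s_2²/n_2) = (60.4 − 56.1)/√(9.04²/19 + 3.37²/11) = 1.8619
Welch–Satterthwaite df ≈ 25.08
p-value = P(T ≥ 1.8619) ≈ 0.037
Since p ≈ 0.037 > α = 0.025, fail to reject H0; the evidence is not statistically significant.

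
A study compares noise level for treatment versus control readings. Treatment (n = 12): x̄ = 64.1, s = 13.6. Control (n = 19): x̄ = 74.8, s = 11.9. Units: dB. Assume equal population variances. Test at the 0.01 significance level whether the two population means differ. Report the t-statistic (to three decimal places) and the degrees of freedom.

t = -2.308, df = 29

Let group 1 = treatment, group 2 = control. H0: μ_1 = μ_2; H1: μ_1 ≠ μ_2 (two-sample pooled-variance t-test, two-sided).
s_p² = [(12−1)·13.6² + (19−1)·11.9²]/(12+19−2) = 158.053
t = (64.1 − 74.8)/√[158.053·(1/12 + 1/19)] = -2.308
df = n₁ + n₂ − 2 = 29
Two-sided p-value ≈ 0.028
Since p ≈ 0.028 > α = 0.01, fail to reject H0; the evidence is not statistically significant.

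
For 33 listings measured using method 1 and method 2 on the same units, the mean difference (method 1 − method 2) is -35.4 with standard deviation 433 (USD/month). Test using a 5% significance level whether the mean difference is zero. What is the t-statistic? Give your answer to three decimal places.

H0: μ_d = 0; H1: μ_d ≠ 0 (paired t-test on the differences, two-sided).
t = d̄/(s_d/√n) = -35.4/(433/√33) = -0.470
df = n − 1 = 32
Two-sided p-value ≈ 0.6418
Since p ≈ 0.6418 > α = 0.05, fail to reject H0; the evidence is not statistically significant.

-0.470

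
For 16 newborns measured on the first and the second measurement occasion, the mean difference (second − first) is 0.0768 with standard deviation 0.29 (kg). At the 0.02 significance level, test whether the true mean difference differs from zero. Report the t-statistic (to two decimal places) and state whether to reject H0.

H0: μ_d = 0; H1: μ_d ≠ 0 (paired t-test on the differences, two-sided).
t = d̄/(s_d/√n) = 0.0768/(0.29/√16) = 1.06
df = n − 1 = 15
Two-sided p-value ≈ 0.306
Since p ≈ 0.306 > α = 0.02, fail to reject H0; the evidence is not statistically significant.

t = 1.06; fail to reject H0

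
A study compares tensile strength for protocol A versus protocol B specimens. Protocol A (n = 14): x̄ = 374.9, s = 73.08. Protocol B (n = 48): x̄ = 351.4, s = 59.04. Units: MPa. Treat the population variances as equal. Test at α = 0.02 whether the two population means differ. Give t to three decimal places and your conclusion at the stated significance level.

Let group 1 = protocol A, group 2 = protocol B. H0: μ_1 = μ_2; H1: μ_1 ≠ μ_2 (two-sample pooled-variance t-test, two-sided).
s_p² = [(14−1)·73.08² + (48−1)·59.04²]/(14+48−2) = 3887.63
t = (374.9 − 351.4)/√[3887.63·(1/14 + 1/48)] = 1.241
df = n₁ + n₂ − 2 = 60
Two-sided p-value ≈ 0.219
Since p ≈ 0.219 > α = 0.02, fail to reject H0; the data do not provide sufficient evidence against H0.

t = 1.241; fail to reject H0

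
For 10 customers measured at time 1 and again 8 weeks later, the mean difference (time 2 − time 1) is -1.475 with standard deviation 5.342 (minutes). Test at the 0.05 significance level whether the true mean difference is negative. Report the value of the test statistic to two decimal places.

-0.87

H0: μ_d = 0; H1: μ_d < 0 (paired t-test on the differences, left-tailed).
t = d̄/(s_d/√n) = -1.475/(5.342/√10) = -0.87
df = n − 1 = 9
p-value = P(T ≤ -0.87) ≈ 0.2026
Since p ≈ 0.2026 > α = 0.05, fail to reject H0; the evidence is not statistically significant.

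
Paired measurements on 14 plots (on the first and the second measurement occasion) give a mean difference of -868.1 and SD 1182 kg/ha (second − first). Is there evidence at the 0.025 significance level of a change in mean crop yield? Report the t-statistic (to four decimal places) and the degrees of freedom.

H0: μ_d = 0; H1: μ_d ≠ 0 (paired t-test on the differences, two-sided).
t = d̄/(s_d/√n) = -868.1/(1182/√14) = -2.7480
df = n − 1 = 13
Two-sided p-value ≈ 0.0166
Since p ≈ 0.0166 < α = 0.025, reject H0; the evidence is statistically significant.

t = -2.7480, df = 13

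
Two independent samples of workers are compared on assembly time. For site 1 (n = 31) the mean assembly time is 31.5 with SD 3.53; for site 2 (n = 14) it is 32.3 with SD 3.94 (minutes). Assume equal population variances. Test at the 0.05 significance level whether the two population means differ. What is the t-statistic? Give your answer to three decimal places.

-0.679

Let group 1 = site 1, group 2 = site 2. H0: μ_1 = μ_2; H1: μ_1 ≠ μ_2 (two-sample pooled-variance t-test, two-sided).
s_p² = [(31−1)·3.53² + (14−1)·3.94²]/(31+14−2) = 13.3868
t = (31.5 − 32.3)/√[13.3868·(1/31 + 1/14)] = -0.679
df = n₁ + n₂ − 2 = 43
Two-sided p-value ≈ 0.501
Since p ≈ 0.501 > α = 0.05, fail to reject H0; the data do not provide sufficient evidence against H0.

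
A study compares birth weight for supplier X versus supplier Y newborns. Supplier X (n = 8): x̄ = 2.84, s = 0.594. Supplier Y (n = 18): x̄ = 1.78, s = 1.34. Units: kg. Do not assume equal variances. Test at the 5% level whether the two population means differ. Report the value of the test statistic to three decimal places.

Let group 1 = supplier X, group 2 = supplier Y. H0: μ_1 = μ_2; H1: μ_1 ≠ μ_2 (Welch's two-sample t-test, two-sided).
t = (x̄_1 − x̄_2)/√(s_1²/n_1 + s_2²/n_2) = (2.84 − 1.78)/√(0.594²/8 + 1.34²/18) = 2.795
Welch–Satterthwaite df ≈ 23.97
Two-sided p-value ≈ 0.010
Since p ≈ 0.010 < α = 0.05, reject H0; the data support H1.

2.795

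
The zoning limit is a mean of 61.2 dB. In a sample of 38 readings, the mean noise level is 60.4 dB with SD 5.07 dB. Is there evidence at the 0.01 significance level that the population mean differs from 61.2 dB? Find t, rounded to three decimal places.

H0: μ = 61.2; H1: μ ≠ 61.2 (one-sample t-test, two-sided).
t = (x̄ − μ₀)/(s/√n) = (60.4 − 61.2)/(5.07/√38) = -0.973
df = n − 1 = 37
Two-sided p-value ≈ 0.337
Since p ≈ 0.337 > α = 0.01, fail to reject H0; the data do not provide sufficient evidence against H0.

-0.973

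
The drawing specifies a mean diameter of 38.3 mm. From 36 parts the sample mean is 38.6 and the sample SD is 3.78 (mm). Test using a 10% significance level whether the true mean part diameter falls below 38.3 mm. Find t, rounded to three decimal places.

0.476

H0: μ = 38.3; H1: μ < 38.3 (one-sample t-test, left-tailed).
t = (x̄ − μ₀)/(s/√n) = (38.6 − 38.3)/(3.78/√36) = 0.476
df = n − 1 = 35
p-value = P(T ≤ 0.476) ≈ 0.682
Since p ≈ 0.682 > α = 0.1, fail to reject H0; the evidence is not statistically significant.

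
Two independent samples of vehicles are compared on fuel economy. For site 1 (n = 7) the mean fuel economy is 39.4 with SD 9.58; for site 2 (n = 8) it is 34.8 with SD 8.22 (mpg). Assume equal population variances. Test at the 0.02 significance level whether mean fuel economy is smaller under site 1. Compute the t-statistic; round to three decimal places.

Let group 1 = site 1, group 2 = site 2. H0: μ_1 = μ_2; H1: μ_1 < μ_2 (two-sample pooled-variance t-test, left-tailed).
s_p² = [(7−1)·9.58² + (8−1)·8.22²]/(7+8−2) = 78.7413
t = (39.4 − 34.8)/√[78.7413·(1/7 + 1/8)] = 1.002
df = n₁ + n₂ − 2 = 13
p-value = P(T ≤ 1.002) ≈ 0.833
Since p ≈ 0.833 > α = 0.02, fail to reject H0; the data do not provide sufficient evidence against H0.

1.002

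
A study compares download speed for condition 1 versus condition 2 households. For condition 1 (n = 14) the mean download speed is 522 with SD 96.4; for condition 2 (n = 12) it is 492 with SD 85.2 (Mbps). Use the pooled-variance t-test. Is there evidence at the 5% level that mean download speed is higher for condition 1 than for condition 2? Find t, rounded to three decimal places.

0.834

Let group 1 = condition 1, group 2 = condition 2. H0: μ_1 = μ_2; H1: μ_1 > μ_2 (two-sample pooled-variance t-test, right-tailed).
s_p² = [(14−1)·96.4² + (12−1)·85.2²]/(14+12−2) = 8360.75
t = (522 − 492)/√[8360.75·(1/14 + 1/12)] = 0.834
df = n₁ + n₂ − 2 = 24
p-value = P(T ≥ 0.834) ≈ 0.206
Since p ≈ 0.206 > α = 0.05, fail to reject H0; the data do not provide sufficient evidence against H0.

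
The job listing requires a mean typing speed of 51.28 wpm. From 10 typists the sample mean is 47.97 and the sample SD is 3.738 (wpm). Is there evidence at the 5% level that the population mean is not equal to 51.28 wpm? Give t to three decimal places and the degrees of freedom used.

H0: μ = 51.28; H1: μ ≠ 51.28 (one-sample t-test, two-sided).
t = (x̄ − μ₀)/(s/√n) = (47.97 − 51.28)/(3.738/√10) = -2.800
df = n − 1 = 9
Two-sided p-value ≈ 0.021
Since p ≈ 0.021 < α = 0.05, reject H0; the evidence is statistically significant.

t = -2.800, df = 9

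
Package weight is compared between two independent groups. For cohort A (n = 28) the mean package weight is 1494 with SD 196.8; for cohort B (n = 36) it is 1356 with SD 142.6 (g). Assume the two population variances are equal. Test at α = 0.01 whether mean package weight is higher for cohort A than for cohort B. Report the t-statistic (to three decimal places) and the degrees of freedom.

t = 3.253, df = 62

Let group 1 = cohort A, group 2 = cohort B. H0: μ_1 = μ_2; H1: μ_1 > μ_2 (two-sample pooled-variance t-test, right-tailed).
s_p² = [(28−1)·196.8² + (36−1)·142.6²]/(28+36−2) = 28345.7
t = (1494 − 1356)/√[28345.7·(1/28 + 1/36)] = 3.253
df = n₁ + n₂ − 2 = 62
p-value = P(T ≥ 3.253) ≈ 0.001
Since p ≈ 0.001 < α = 0.01, reject H0; the evidence is statistically significant.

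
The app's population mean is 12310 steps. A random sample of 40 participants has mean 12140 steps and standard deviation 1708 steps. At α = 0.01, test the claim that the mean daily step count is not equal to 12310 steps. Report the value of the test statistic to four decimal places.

-0.6295

H0: μ = 12310; H1: μ ≠ 12310 (one-sample t-test, two-sided).
t = (x̄ − μ₀)/(s/√n) = (12140 − 12310)/(1708/√40) = -0.6295
df = n − 1 = 39
Two-sided p-value ≈ 0.533
Since p ≈ 0.533 > α = 0.01, fail to reject H0; the data do not provide sufficient evidence against H0.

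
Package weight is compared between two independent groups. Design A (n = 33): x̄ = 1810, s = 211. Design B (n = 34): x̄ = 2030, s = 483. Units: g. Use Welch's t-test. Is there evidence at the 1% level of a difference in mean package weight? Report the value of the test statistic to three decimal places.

Let group 1 = design A, group 2 = design B. H0: μ_1 = μ_2; H1: μ_1 ≠ μ_2 (Welch's two-sample t-test, two-sided).
t = (x̄_1 − x̄_2)/√(s_1²/n_1 + s_2²/n_2) = (1810 − 2030)/√(211²/33 + 483²/34) = -2.428
Welch–Satterthwaite df ≈ 45.44
Two-sided p-value ≈ 0.019
Since p ≈ 0.019 > α = 0.01, fail to reject H0; the data do not provide sufficient evidence against H0.

-2.428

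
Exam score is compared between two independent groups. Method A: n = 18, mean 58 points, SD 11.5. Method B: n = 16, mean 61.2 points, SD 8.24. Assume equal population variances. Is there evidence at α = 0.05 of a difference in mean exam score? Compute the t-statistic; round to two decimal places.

-0.92

Let group 1 = method A, group 2 = method B. H0: μ_1 = μ_2; H1: μ_1 ≠ μ_2 (two-sample pooled-variance t-test, two-sided).
s_p² = [(18−1)·11.5² + (16−1)·8.24²]/(18+16−2) = 102.085
t = (58 − 61.2)/√[102.085·(1/18 + 1/16)] = -0.92
df = n₁ + n₂ − 2 = 32
Two-sided p-value ≈ 0.364
Since p ≈ 0.364 > α = 0.05, fail to reject H0; the evidence is not statistically significant.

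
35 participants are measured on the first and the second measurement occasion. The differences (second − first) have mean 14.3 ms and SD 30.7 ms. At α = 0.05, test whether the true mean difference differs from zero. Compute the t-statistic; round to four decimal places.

H0: μ_d = 0; H1: μ_d ≠ 0 (paired t-test on the differences, two-sided).
t = d̄/(s_d/√n) = 14.3/(30.7/√35) = 2.7557
df = n − 1 = 34
Two-sided p-value ≈ 0.0093
Since p ≈ 0.0093 < α = 0.05, reject H0; the data support H1.

2.7557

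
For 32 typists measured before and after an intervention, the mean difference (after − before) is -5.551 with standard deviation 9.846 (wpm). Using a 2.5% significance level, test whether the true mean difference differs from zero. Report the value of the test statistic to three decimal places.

-3.189

H0: μ_d = 0; H1: μ_d ≠ 0 (paired t-test on the differences, two-sided).
t = d̄/(s_d/√n) = -5.551/(9.846/√32) = -3.189
df = n − 1 = 31
Two-sided p-value ≈ 0.003
Since p ≈ 0.003 < α = 0.025, reject H0; the data support H1.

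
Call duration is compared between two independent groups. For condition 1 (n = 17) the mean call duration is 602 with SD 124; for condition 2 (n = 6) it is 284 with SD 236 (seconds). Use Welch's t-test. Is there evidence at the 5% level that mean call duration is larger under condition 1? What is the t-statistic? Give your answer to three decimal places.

3.151

Let group 1 = condition 1, group 2 = condition 2. H0: μ_1 = μ_2; H1: μ_1 > μ_2 (Welch's two-sample t-test, right-tailed).
t = (x̄_1 − x̄_2)/√(s_1²/n_1 + s_2²/n_2) = (602 − 284)/√(124²/17 + 236²/6) = 3.151
Welch–Satterthwaite df ≈ 6.00
p-value = P(T ≥ 3.151) ≈ 0.0099
Since p ≈ 0.0099 < α = 0.05, reject H0; the data support H1.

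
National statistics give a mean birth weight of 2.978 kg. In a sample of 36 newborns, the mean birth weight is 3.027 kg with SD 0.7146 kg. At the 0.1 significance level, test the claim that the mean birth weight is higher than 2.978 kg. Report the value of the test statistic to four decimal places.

0.4114

H0: μ = 2.978; H1: μ > 2.978 (one-sample t-test, right-tailed).
t = (x̄ − μ₀)/(s/√n) = (3.027 − 2.978)/(0.7146/√36) = 0.4114
df = n − 1 = 35
p-value = P(T ≥ 0.4114) ≈ 0.3416
Since p ≈ 0.3416 > α = 0.1, fail to reject H0; the data do not provide sufficient evidence against H0.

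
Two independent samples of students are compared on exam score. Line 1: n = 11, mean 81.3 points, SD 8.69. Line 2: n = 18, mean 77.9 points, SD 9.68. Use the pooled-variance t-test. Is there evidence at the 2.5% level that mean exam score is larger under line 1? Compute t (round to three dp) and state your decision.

Let group 1 = line 1, group 2 = line 2. H0: μ_1 = μ_2; H1: μ_1 > μ_2 (two-sample pooled-variance t-test, right-tailed).
s_p² = [(11−1)·8.69² + (18−1)·9.68²]/(11+18−2) = 86.9667
t = (81.3 − 77.9)/√[86.9667·(1/11 + 1/18)] = 0.953
df = n₁ + n₂ − 2 = 27
p-value = P(T ≥ 0.953) ≈ 0.1746
Since p ≈ 0.1746 > α = 0.025, fail to reject H0; the data do not provide sufficient evidence against H0.

t = 0.953; fail to reject H0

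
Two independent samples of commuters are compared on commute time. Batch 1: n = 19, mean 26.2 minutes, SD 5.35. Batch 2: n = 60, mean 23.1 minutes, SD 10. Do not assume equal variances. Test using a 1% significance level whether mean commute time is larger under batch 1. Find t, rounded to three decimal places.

Let group 1 = batch 1, group 2 = batch 2. H0: μ_1 = μ_2; H1: μ_1 > μ_2 (Welch's two-sample t-test, right-tailed).
t = (x̄_1 − x̄_2)/√(s_1²/n_1 + s_2²/n_2) = (26.2 − 23.1)/√(5.35²/19 + 10²/60) = 1.740
Welch–Satterthwaite df ≈ 58.15
p-value = P(T ≥ 1.740) ≈ 0.044
Since p ≈ 0.044 > α = 0.01, fail to reject H0; the evidence is not statistically significant.

1.740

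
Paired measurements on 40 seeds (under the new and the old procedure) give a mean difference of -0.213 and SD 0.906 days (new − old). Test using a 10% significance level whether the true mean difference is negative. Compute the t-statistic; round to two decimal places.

H0: μ_d = 0; H1: μ_d < 0 (paired t-test on the differences, left-tailed).
t = d̄/(s_d/√n) = -0.213/(0.906/√40) = -1.49
df = n − 1 = 39
p-value = P(T ≤ -1.49) ≈ 0.073
Since p ≈ 0.073 < α = 0.1, reject H0; the data support H1.

-1.49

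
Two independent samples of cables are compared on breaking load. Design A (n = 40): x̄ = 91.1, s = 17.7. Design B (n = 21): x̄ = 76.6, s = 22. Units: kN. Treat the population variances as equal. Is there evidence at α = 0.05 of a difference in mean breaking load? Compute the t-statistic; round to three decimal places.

2.793

Let group 1 = design A, group 2 = design B. H0: μ_1 = μ_2; H1: μ_1 ≠ μ_2 (two-sample pooled-variance t-test, two-sided).
s_p² = [(40−1)·17.7² + (21−1)·22²]/(40+21−2) = 371.158
t = (91.1 − 76.6)/√[371.158·(1/40 + 1/21)] = 2.793
df = n₁ + n₂ − 2 = 59
Two-sided p-value ≈ 0.0070
Since p ≈ 0.0070 < α = 0.05, reject H0; the evidence is statistically significant.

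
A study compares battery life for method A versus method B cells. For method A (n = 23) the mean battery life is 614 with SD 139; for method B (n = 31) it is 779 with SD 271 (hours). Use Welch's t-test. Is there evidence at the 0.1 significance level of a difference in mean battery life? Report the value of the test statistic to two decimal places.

-2.91

Let group 1 = method A, group 2 = method B. H0: μ_1 = μ_2; H1: μ_1 ≠ μ_2 (Welch's two-sample t-test, two-sided).
t = (x̄_1 − x̄_2)/√(s_1²/n_1 + s_2²/n_2) = (614 − 779)/√(139²/23 + 271²/31) = -2.91
Welch–Satterthwaite df ≈ 46.99
Two-sided p-value ≈ 0.005
Since p ≈ 0.005 < α = 0.1, reject H0; the evidence is statistically significant.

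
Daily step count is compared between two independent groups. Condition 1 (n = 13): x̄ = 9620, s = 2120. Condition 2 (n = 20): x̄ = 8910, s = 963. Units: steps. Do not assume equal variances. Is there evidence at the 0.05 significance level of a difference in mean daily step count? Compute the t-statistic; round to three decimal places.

Let group 1 = condition 1, group 2 = condition 2. H0: μ_1 = μ_2; H1: μ_1 ≠ μ_2 (Welch's two-sample t-test, two-sided).
t = (x̄_1 − x̄_2)/√(s_1²/n_1 + s_2²/n_2) = (9620 − 8910)/√(2120²/13 + 963²/20) = 1.134
Welch–Satterthwaite df ≈ 15.26
Two-sided p-value ≈ 0.2743
Since p ≈ 0.2743 > α = 0.05, fail to reject H0; the data do not provide sufficient evidence against H0.

1.134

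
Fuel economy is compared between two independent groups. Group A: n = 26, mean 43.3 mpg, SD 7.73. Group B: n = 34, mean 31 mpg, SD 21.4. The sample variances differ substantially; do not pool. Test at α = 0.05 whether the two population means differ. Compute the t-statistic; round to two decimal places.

3.10

Let group 1 = group A, group 2 = group B. H0: μ_1 = μ_2; H1: μ_1 ≠ μ_2 (Welch's two-sample t-test, two-sided).
t = (x̄_1 − x̄_2)/√(s_1²/n_1 + s_2²/n_2) = (43.3 − 31)/√(7.73²/26 + 21.4²/34) = 3.10
Welch–Satterthwaite df ≈ 43.55
Two-sided p-value ≈ 0.0034
Since p ≈ 0.0034 < α = 0.05, reject H0; the evidence is statistically significant.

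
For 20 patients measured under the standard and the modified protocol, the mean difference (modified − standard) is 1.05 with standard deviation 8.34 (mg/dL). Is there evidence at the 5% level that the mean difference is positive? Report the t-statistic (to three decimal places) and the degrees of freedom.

t = 0.563, df = 19

H0: μ_d = 0; H1: μ_d > 0 (paired t-test on the differences, right-tailed).
t = d̄/(s_d/√n) = 1.05/(8.34/√20) = 0.563
df = n − 1 = 19
p-value = P(T ≥ 0.563) ≈ 0.290
Since p ≈ 0.290 > α = 0.05, fail to reject H0; the evidence is not statistically significant.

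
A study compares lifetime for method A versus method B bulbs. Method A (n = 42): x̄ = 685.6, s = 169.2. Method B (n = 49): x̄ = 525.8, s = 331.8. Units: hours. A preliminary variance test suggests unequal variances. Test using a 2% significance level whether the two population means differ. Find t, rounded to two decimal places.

Let group 1 = method A, group 2 = method B. H0: μ_1 = μ_2; H1: μ_1 ≠ μ_2 (Welch's two-sample t-test, two-sided).
t = (x̄_1 − x̄_2)/√(s_1²/n_1 + s_2²/n_2) = (685.6 − 525.8)/√(169.2²/42 + 331.8²/49) = 2.95
Welch–Satterthwaite df ≈ 73.61
Two-sided p-value ≈ 0.004
Since p ≈ 0.004 < α = 0.02, reject H0; the evidence is statistically significant.

2.95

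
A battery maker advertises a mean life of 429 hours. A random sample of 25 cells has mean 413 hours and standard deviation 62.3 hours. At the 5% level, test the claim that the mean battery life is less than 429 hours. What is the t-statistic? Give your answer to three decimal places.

-1.284

H0: μ = 429; H1: μ < 429 (one-sample t-test, left-tailed).
t = (x̄ − μ₀)/(s/√n) = (413 − 429)/(62.3/√25) = -1.284
df = n − 1 = 24
p-value = P(T ≤ -1.284) ≈ 0.106
Since p ≈ 0.106 > α = 0.05, fail to reject H0; the evidence is not statistically significant.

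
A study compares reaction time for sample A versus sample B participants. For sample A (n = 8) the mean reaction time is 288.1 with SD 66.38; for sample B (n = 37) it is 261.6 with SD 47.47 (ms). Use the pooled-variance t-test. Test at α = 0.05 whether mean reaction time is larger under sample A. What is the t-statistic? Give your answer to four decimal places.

Let group 1 = sample A, group 2 = sample B. H0: μ_1 = μ_2; H1: μ_1 > μ_2 (two-sample pooled-variance t-test, right-tailed).
s_p² = [(8−1)·66.38² + (37−1)·47.47²]/(8+37−2) = 2603.87
t = (288.1 − 261.6)/√[2603.87·(1/8 + 1/37)] = 1.3319
df = n₁ + n₂ − 2 = 43
p-value = P(T ≥ 1.3319) ≈ 0.0950
Since p ≈ 0.0950 > α = 0.05, fail to reject H0; the evidence is not statistically significant.

1.3319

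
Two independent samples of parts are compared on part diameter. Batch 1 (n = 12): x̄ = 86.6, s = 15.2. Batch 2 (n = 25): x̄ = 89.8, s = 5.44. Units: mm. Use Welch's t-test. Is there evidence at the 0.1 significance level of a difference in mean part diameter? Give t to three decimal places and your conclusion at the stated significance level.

Let group 1 = batch 1, group 2 = batch 2. H0: μ_1 = μ_2; H1: μ_1 ≠ μ_2 (Welch's two-sample t-test, two-sided).
t = (x̄_1 − x̄_2)/√(s_1²/n_1 + s_2²/n_2) = (86.6 − 89.8)/√(15.2²/12 + 5.44²/25) = -0.708
Welch–Satterthwaite df ≈ 12.37
Two-sided p-value ≈ 0.492
Since p ≈ 0.492 > α = 0.1, fail to reject H0; the evidence is not statistically significant.

t = -0.708; fail to reject H0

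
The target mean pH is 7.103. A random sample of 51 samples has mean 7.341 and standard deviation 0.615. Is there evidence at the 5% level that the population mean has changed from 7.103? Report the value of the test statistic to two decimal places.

H0: μ = 7.103; H1: μ ≠ 7.103 (one-sample t-test, two-sided).
t = (x̄ − μ₀)/(s/√n) = (7.341 − 7.103)/(0.615/√51) = 2.76
df = n − 1 = 50
Two-sided p-value ≈ 0.008
Since p ≈ 0.008 < α = 0.05, reject H0; the evidence is statistically significant.

2.76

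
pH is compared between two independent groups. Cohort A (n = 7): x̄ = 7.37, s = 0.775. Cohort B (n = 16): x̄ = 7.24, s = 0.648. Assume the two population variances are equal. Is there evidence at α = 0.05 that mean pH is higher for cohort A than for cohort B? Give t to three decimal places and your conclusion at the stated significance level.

t = 0.418; fail to reject H0

Let group 1 = cohort A, group 2 = cohort B. H0: μ_1 = μ_2; H1: μ_1 > μ_2 (two-sample pooled-variance t-test, right-tailed).
s_p² = [(7−1)·0.775² + (16−1)·0.648²]/(7+16−2) = 0.471539
t = (7.37 − 7.24)/√[0.471539·(1/7 + 1/16)] = 0.418
df = n₁ + n₂ − 2 = 21
p-value = P(T ≥ 0.418) ≈ 0.3402
Since p ≈ 0.3402 > α = 0.05, fail to reject H0; the evidence is not statistically significant.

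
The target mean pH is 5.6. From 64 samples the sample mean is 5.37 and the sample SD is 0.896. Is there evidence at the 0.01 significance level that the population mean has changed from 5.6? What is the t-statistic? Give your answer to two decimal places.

H0: μ = 5.6; H1: μ ≠ 5.6 (one-sample t-test, two-sided).
t = (x̄ − μ₀)/(s/√n) = (5.37 − 5.6)/(0.896/√64) = -2.05
df = n − 1 = 63
Two-sided p-value ≈ 0.044
Since p ≈ 0.044 > α = 0.01, fail to reject H0; the evidence is not statistically significant.

-2.05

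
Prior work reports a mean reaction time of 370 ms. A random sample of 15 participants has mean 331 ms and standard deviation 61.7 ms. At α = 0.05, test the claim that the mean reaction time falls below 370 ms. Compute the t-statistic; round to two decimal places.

H0: μ = 370; H1: μ < 370 (one-sample t-test, left-tailed).
t = (x̄ − μ₀)/(s/√n) = (331 − 370)/(61.7/√15) = -2.45
df = n − 1 = 14
p-value = P(T ≤ -2.45) ≈ 0.014
Since p ≈ 0.014 < α = 0.05, reject H0; the data support H1.

-2.45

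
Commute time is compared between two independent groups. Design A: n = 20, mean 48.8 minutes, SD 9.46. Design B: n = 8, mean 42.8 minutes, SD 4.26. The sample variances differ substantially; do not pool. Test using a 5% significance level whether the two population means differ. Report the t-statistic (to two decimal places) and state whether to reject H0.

t = 2.31; reject H0

Let group 1 = design A, group 2 = design B. H0: μ_1 = μ_2; H1: μ_1 ≠ μ_2 (Welch's two-sample t-test, two-sided).
t = (x̄_1 − x̄_2)/√(s_1²/n_1 + s_2²/n_2) = (48.8 − 42.8)/√(9.46²/20 + 4.26²/8) = 2.31
Welch–Satterthwaite df ≈ 25.42
Two-sided p-value ≈ 0.0292
Since p ≈ 0.0292 < α = 0.05, reject H0; the data support H1.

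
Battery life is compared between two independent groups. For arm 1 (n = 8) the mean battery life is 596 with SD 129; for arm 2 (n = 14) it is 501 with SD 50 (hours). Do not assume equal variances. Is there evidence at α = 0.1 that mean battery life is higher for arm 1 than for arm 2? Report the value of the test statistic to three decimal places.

1.999

Let group 1 = arm 1, group 2 = arm 2. H0: μ_1 = μ_2; H1: μ_1 > μ_2 (Welch's two-sample t-test, right-tailed).
t = (x̄_1 − x̄_2)/√(s_1²/n_1 + s_2²/n_2) = (596 − 501)/√(129²/8 + 50²/14) = 1.999
Welch–Satterthwaite df ≈ 8.22
p-value = P(T ≥ 1.999) ≈ 0.040
Since p ≈ 0.040 < α = 0.1, reject H0; the evidence is statistically significant.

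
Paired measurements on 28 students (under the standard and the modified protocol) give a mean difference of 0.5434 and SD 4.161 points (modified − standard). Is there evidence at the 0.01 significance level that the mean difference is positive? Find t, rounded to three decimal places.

0.691

H0: μ_d = 0; H1: μ_d > 0 (paired t-test on the differences, right-tailed).
t = d̄/(s_d/√n) = 0.5434/(4.161/√28) = 0.691
df = n − 1 = 27
p-value = P(T ≥ 0.691) ≈ 0.2477
Since p ≈ 0.2477 > α = 0.01, fail to reject H0; the data do not provide sufficient evidence against H0.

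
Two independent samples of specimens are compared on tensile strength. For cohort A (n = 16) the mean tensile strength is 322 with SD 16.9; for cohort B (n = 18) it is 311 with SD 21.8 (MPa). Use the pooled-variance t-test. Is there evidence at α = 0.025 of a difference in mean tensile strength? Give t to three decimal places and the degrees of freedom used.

t = 1.629, df = 32

Let group 1 = cohort A, group 2 = cohort B. H0: μ_1 = μ_2; H1: μ_1 ≠ μ_2 (two-sample pooled-variance t-test, two-sided).
s_p² = [(16−1)·16.9² + (18−1)·21.8²]/(16+18−2) = 386.351
t = (322 − 311)/√[386.351·(1/16 + 1/18)] = 1.629
df = n₁ + n₂ − 2 = 32
Two-sided p-value ≈ 0.1132
Since p ≈ 0.1132 > α = 0.025, fail to reject H0; the evidence is not statistically significant.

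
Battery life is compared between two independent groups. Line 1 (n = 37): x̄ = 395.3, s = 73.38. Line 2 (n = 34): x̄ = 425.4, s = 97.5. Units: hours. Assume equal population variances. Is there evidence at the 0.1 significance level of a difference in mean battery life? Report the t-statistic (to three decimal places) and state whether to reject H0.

t = -1.477; fail to reject H0

Let group 1 = line 1, group 2 = line 2. H0: μ_1 = μ_2; H1: μ_1 ≠ μ_2 (two-sample pooled-variance t-test, two-sided).
s_p² = [(37−1)·73.38² + (34−1)·97.5²]/(37+34−2) = 7355.84
t = (395.3 − 425.4)/√[7355.84·(1/37 + 1/34)] = -1.477
df = n₁ + n₂ − 2 = 69
Two-sided p-value ≈ 0.144
Since p ≈ 0.144 > α = 0.1, fail to reject H0; the data do not provide sufficient evidence against H0.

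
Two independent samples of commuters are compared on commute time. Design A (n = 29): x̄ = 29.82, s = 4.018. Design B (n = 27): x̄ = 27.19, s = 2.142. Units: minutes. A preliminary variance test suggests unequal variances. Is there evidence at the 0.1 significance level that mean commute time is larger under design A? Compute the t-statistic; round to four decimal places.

3.0853

Let group 1 = design A, group 2 = design B. H0: μ_1 = μ_2; H1: μ_1 > μ_2 (Welch's two-sample t-test, right-tailed).
t = (x̄_1 − x̄_2)/√(s_1²/n_1 + s_2²/n_2) = (29.82 − 27.19)/√(4.018²/29 + 2.142²/27) = 3.0853
Welch–Satterthwaite df ≈ 43.35
p-value = P(T ≥ 3.0853) ≈ 0.002
Since p ≈ 0.002 < α = 0.1, reject H0; the data support H1.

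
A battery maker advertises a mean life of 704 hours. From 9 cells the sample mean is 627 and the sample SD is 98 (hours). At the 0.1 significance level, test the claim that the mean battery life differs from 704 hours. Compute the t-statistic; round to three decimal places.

H0: μ = 704; H1: μ ≠ 704 (one-sample t-test, two-sided).
t = (x̄ − μ₀)/(s/√n) = (627 − 704)/(98/√9) = -2.357
df = n − 1 = 8
Two-sided p-value ≈ 0.046
Since p ≈ 0.046 < α = 0.1, reject H0; the data support H1.

-2.357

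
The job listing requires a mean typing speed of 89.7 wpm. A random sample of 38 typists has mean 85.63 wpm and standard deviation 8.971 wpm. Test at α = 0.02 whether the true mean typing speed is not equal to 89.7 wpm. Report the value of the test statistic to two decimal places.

H0: μ = 89.7; H1: μ ≠ 89.7 (one-sample t-test, two-sided).
t = (x̄ − μ₀)/(s/√n) = (85.63 − 89.7)/(8.971/√38) = -2.80
df = n − 1 = 37
Two-sided p-value ≈ 0.008
Since p ≈ 0.008 < α = 0.02, reject H0; the data support H1.

-2.80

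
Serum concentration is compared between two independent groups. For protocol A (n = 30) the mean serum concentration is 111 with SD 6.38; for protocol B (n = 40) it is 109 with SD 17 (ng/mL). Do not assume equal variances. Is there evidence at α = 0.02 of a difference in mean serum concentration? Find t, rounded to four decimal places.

0.6827

Let group 1 = protocol A, group 2 = protocol B. H0: μ_1 = μ_2; H1: μ_1 ≠ μ_2 (Welch's two-sample t-test, two-sided).
t = (x̄_1 − x̄_2)/√(s_1²/n_1 + s_2²/n_2) = (111 − 109)/√(6.38²/30 + 17²/40) = 0.6827
Welch–Satterthwaite df ≈ 52.53
Two-sided p-value ≈ 0.498
Since p ≈ 0.498 > α = 0.02, fail to reject H0; the evidence is not statistically significant.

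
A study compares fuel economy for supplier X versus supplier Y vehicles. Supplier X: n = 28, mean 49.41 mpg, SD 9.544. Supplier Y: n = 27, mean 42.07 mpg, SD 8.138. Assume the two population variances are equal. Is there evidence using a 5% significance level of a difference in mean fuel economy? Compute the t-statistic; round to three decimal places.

3.064

Let group 1 = supplier X, group 2 = supplier Y. H0: μ_1 = μ_2; H1: μ_1 ≠ μ_2 (two-sample pooled-variance t-test, two-sided).
s_p² = [(28−1)·9.544² + (27−1)·8.138²]/(28+27−2) = 78.892
t = (49.41 − 42.07)/√[78.892·(1/28 + 1/27)] = 3.064
df = n₁ + n₂ − 2 = 53
Two-sided p-value ≈ 0.003
Since p ≈ 0.003 < α = 0.05, reject H0; the data support H1.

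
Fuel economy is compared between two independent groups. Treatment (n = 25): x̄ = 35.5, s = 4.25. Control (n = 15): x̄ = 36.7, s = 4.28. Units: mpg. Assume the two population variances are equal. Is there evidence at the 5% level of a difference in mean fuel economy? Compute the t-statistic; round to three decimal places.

Let group 1 = treatment, group 2 = control. H0: μ_1 = μ_2; H1: μ_1 ≠ μ_2 (two-sample pooled-variance t-test, two-sided).
s_p² = [(25−1)·4.25² + (15−1)·4.28²]/(25+15−2) = 18.1568
t = (35.5 − 36.7)/√[18.1568·(1/25 + 1/15)] = -0.862
df = n₁ + n₂ − 2 = 38
Two-sided p-value ≈ 0.3939
Since p ≈ 0.3939 > α = 0.05, fail to reject H0; the data do not provide sufficient evidence against H0.

-0.862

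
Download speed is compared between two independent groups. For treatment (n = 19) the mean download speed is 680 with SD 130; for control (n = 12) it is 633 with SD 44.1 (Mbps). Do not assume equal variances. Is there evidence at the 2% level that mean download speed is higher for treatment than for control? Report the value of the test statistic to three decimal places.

Let group 1 = treatment, group 2 = control. H0: μ_1 = μ_2; H1: μ_1 > μ_2 (Welch's two-sample t-test, right-tailed).
t = (x̄_1 − x̄_2)/√(s_1²/n_1 + s_2²/n_2) = (680 − 633)/√(130²/19 + 44.1²/12) = 1.449
Welch–Satterthwaite df ≈ 23.86
p-value = P(T ≥ 1.449) ≈ 0.080
Since p ≈ 0.080 > α = 0.02, fail to reject H0; the evidence is not statistically significant.

1.449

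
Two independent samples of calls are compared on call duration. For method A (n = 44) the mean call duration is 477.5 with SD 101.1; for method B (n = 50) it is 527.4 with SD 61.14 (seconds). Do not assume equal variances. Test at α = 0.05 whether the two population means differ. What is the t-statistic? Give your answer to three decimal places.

Let group 1 = method A, group 2 = method B. H0: μ_1 = μ_2; H1: μ_1 ≠ μ_2 (Welch's two-sample t-test, two-sided).
t = (x̄_1 − x̄_2)/√(s_1²/n_1 + s_2²/n_2) = (477.5 − 527.4)/√(101.1²/44 + 61.14²/50) = -2.848
Welch–Satterthwaite df ≈ 68.87
Two-sided p-value ≈ 0.0058
Since p ≈ 0.0058 < α = 0.05, reject H0; the evidence is statistically significant.

-2.848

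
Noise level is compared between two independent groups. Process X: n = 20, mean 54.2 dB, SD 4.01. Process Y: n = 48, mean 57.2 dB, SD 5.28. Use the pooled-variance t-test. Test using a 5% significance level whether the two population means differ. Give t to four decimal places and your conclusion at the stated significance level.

t = -2.2781; reject H0

Let group 1 = process X, group 2 = process Y. H0: μ_1 = μ_2; H1: μ_1 ≠ μ_2 (two-sample pooled-variance t-test, two-sided).
s_p² = [(20−1)·4.01² + (48−1)·5.28²]/(20+48−2) = 24.4819
t = (54.2 − 57.2)/√[24.4819·(1/20 + 1/48)] = -2.2781
df = n₁ + n₂ − 2 = 66
Two-sided p-value ≈ 0.026
Since p ≈ 0.026 < α = 0.05, reject H0; the evidence is statistically significant.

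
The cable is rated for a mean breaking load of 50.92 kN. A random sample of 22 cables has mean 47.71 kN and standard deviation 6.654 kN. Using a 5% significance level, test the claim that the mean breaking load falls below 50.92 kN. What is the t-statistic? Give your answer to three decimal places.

H0: μ = 50.92; H1: μ < 50.92 (one-sample t-test, left-tailed).
t = (x̄ − μ₀)/(s/√n) = (47.71 − 50.92)/(6.654/√22) = -2.263
df = n − 1 = 21
p-value = P(T ≤ -2.263) ≈ 0.017
Since p ≈ 0.017 < α = 0.05, reject H0; the evidence is statistically significant.

-2.263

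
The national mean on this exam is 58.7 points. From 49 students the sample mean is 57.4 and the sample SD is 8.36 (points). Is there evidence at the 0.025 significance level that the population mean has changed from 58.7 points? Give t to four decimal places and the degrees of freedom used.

t = -1.0885, df = 48

H0: μ = 58.7; H1: μ ≠ 58.7 (one-sample t-test, two-sided).
t = (x̄ − μ₀)/(s/√n) = (57.4 − 58.7)/(8.36/√49) = -1.0885
df = n − 1 = 48
Two-sided p-value ≈ 0.282
Since p ≈ 0.282 > α = 0.025, fail to reject H0; the data do not provide sufficient evidence against H0.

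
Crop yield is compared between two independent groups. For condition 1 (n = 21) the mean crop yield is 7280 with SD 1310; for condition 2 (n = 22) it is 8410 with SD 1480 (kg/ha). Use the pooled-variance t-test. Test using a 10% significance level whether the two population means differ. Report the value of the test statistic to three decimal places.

Let group 1 = condition 1, group 2 = condition 2. H0: μ_1 = μ_2; H1: μ_1 ≠ μ_2 (two-sample pooled-variance t-test, two-sided).
s_p² = [(21−1)·1310² + (22−1)·1480²]/(21+22−2) = 1959030
t = (7280 − 8410)/√[1959030·(1/21 + 1/22)] = -2.646
df = n₁ + n₂ − 2 = 41
Two-sided p-value ≈ 0.0115
Since p ≈ 0.0115 < α = 0.1, reject H0; the evidence is statistically significant.

-2.646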